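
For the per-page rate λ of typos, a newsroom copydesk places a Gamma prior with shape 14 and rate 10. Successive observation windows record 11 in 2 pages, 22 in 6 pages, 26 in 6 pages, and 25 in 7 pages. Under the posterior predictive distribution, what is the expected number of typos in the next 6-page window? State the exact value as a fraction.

588/31

Total count: 11 + 22 + 26 + 25 = 84.
Total exposure: 2 + 6 + 6 + 7 = 21 pages.
Gamma(α, β) with Poisson data over total exposure Σt gives posterior Gamma(α+Σx, β+Σt) = Gamma(98, 31).
Predictive mean over a 6-page window = T·E[λ|data] = 6·98/31 = 588/31.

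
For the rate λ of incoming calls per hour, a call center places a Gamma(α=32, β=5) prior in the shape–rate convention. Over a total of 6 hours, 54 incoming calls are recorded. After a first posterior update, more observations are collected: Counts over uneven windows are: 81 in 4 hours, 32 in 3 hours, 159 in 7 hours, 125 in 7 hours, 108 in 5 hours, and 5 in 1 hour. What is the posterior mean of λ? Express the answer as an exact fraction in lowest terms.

Total count 54 over total exposure 6 hours.
After the first batch: Gamma(32 + 54, 5 + 6) = Gamma(86, 11).
Total count: 81 + 32 + 159 + 125 + 108 + 5 = 510.
Total exposure: 4 + 3 + 7 + 7 + 5 + 1 = 27 hours.
After the second batch: Gamma(86 + 510, 11 + 27) = Gamma(596, 38).
Posterior mean = α'/β' = 596/38 = 298/19.

298/19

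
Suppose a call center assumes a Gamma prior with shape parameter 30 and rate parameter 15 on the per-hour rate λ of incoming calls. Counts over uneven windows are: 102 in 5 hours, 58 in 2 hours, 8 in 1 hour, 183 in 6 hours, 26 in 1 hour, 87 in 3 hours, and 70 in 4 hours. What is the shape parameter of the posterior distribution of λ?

Total count: 102 + 58 + 8 + 183 + 26 + 87 + 70 = 534.
Total exposure: 5 + 2 + 1 + 6 + 1 + 3 + 4 = 22 hours.
The Gamma prior is conjugate for the Poisson rate, so λ | data ~ Gamma(30+534, 15+22) = Gamma(564, 37).

564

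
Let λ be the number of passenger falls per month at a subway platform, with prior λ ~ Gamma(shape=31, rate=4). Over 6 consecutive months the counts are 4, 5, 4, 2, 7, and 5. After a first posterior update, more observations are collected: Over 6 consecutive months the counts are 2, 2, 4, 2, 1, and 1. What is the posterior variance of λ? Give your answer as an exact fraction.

Total count: 4 + 5 + 4 + 2 + 7 + 5 = 27.
Total exposure: 6 months.
After the first batch: Gamma(31 + 27, 4 + 6) = Gamma(58, 10).
Total count: 2 + 2 + 4 + 2 + 1 + 1 = 12.
Total exposure: 6 months.
After the second batch: Gamma(58 + 12, 10 + 6) = Gamma(70, 16).
Posterior variance = α'/β'² = 70/256 = 35/128.

35/128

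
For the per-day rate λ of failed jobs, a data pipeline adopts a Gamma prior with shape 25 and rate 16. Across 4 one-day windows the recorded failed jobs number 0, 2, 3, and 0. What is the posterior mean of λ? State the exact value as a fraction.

3/2

Total count: 0 + 2 + 3 + 0 = 5.
Total exposure: 4 days.
Posterior: α' = 25 + 5 = 30, β' = 16 + 4 = 20.
Posterior mean = α'/β' = 30/20 = 3/2.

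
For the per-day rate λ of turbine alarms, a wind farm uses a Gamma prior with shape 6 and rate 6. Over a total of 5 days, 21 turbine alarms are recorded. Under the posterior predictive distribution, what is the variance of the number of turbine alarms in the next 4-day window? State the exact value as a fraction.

Total count 21 over total exposure 5 days.
The Gamma prior is conjugate for the Poisson rate, so λ | data ~ Gamma(6+21, 6+5) = Gamma(27, 11).
The posterior predictive for a window of length T is Negative Binomial with variance T·α'·(β'+T)/β'² = 4·27·15/121 = 1620/121.

1620/121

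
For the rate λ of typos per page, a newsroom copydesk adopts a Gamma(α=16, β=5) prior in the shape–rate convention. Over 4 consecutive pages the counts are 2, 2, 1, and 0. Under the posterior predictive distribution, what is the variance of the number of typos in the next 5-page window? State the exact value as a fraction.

490/27

Total count: 2 + 2 + 1 + 0 = 5.
Total exposure: 4 pages.
Conjugate update: add total count to the shape and total exposure to the rate, giving Gamma(21, 9).
The posterior predictive for a window of length T is Negative Binomial with variance T·α'·(β'+T)/β'² = 5·21·14/81 = 490/27.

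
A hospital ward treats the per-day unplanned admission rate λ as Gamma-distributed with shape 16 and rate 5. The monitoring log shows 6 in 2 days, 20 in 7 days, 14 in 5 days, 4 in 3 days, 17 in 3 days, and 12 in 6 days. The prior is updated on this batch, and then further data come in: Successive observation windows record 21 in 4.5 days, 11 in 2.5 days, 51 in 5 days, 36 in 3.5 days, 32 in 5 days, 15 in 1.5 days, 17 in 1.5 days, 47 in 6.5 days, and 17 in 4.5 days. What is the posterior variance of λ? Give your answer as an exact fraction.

1344/17161

Total count: 6 + 20 + 14 + 4 + 17 + 12 = 73.
Total exposure: 2 + 7 + 5 + 3 + 3 + 6 = 26 days.
After the first batch: Gamma(16 + 73, 5 + 26) = Gamma(89, 31).
Total count: 21 + 11 + 51 + 36 + 32 + 15 + 17 + 47 + 17 = 247.
Total exposure: 4.5 + 2.5 + 5 + 3.5 + 5 + 1.5 + 1.5 + 6.5 + 4.5 = 34.5 days.
After the second batch: Gamma(89 + 247, 31 + 34.5) = Gamma(336, 131/2).
Posterior variance = α'/β'² = 336/(17161/4) = 1344/17161.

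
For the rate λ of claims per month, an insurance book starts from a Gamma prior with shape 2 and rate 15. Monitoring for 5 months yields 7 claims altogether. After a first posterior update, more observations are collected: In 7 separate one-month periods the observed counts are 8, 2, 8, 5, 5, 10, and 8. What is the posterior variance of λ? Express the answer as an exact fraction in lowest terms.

55/729

Total count 7 over total exposure 5 months.
After the first batch: Gamma(2 + 7, 15 + 5) = Gamma(9, 20).
Total count: 8 + 2 + 8 + 5 + 5 + 10 + 8 = 46.
Total exposure: 7 months.
After the second batch: Gamma(9 + 46, 20 + 7) = Gamma(55, 27).
Posterior variance = α'/β'² = 55/729.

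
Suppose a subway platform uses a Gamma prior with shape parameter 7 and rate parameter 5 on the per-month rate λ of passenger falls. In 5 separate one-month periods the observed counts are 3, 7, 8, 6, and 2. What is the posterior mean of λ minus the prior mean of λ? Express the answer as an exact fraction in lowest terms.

Total count: 3 + 7 + 8 + 6 + 2 = 26.
Total exposure: 5 months.
Conjugate update: add total count to the shape and total exposure to the rate, giving Gamma(33, 10).
Posterior mean = 33/10 = 33/10; prior mean = 7/5 = 7/5. Difference = 33/10 − 7/5 = 19/10.

19/10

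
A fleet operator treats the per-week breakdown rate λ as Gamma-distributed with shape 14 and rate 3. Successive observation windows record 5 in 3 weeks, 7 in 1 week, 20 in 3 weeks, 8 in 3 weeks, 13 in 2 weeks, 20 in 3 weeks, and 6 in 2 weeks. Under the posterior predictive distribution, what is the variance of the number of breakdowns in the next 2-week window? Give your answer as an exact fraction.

Total count: 5 + 7 + 20 + 8 + 13 + 20 + 6 = 79.
Total exposure: 3 + 1 + 3 + 3 + 2 + 3 + 2 = 17 weeks.
The Gamma prior is conjugate for the Poisson rate, so λ | data ~ Gamma(14+79, 3+17) = Gamma(93, 20).
The posterior predictive for a window of length T is Negative Binomial with variance T·α'·(β'+T)/β'² = 2·93·22/400 = 1023/100.

1023/100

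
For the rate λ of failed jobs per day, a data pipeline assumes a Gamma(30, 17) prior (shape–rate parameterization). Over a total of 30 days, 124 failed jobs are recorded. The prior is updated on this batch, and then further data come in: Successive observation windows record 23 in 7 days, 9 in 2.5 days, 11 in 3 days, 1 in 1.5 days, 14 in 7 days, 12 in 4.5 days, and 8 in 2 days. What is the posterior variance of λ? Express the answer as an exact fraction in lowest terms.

928/22201

Total count 124 over total exposure 30 days.
After the first batch: Gamma(30 + 124, 17 + 30) = Gamma(154, 47).
Total count: 23 + 9 + 11 + 1 + 14 + 12 + 8 = 78.
Total exposure: 7 + 2.5 + 3 + 1.5 + 7 + 4.5 + 2 = 27.5 days.
After the second batch: Gamma(154 + 78, 47 + 27.5) = Gamma(232, 149/2).
Posterior variance = α'/β'² = 232/(22201/4) = 928/22201.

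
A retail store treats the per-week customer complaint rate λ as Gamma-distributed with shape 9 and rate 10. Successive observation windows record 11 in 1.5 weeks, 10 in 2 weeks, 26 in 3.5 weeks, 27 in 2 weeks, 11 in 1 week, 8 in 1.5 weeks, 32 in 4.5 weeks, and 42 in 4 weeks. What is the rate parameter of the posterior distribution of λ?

30

Total count: 11 + 10 + 26 + 27 + 11 + 8 + 32 + 42 = 167.
Total exposure: 1.5 + 2 + 3.5 + 2 + 1 + 1.5 + 4.5 + 4 = 20 weeks.
By Gamma–Poisson conjugacy, the posterior is Gamma(α + Σx, β + Σt) = Gamma(9 + 167, 10 + 20) = Gamma(176, 30).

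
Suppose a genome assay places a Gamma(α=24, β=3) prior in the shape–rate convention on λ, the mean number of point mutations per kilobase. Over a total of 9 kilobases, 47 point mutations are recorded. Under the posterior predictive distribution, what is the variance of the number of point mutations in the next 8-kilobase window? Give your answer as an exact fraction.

Total count 47 over total exposure 9 kilobases.
Gamma(α, β) with Poisson data over total exposure Σt gives posterior Gamma(α+Σx, β+Σt) = Gamma(71, 12).
The posterior predictive for a window of length T is Negative Binomial with variance T·α'·(β'+T)/β'² = 8·71·20/144 = 710/9.

710/9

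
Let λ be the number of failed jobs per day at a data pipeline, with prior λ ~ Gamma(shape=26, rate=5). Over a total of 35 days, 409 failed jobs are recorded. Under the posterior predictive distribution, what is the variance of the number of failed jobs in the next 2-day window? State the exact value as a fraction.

1827/80

Total count 409 over total exposure 35 days.
The Gamma prior is conjugate for the Poisson rate, so λ | data ~ Gamma(26+409, 5+35) = Gamma(435, 40).
The posterior predictive for a window of length T is Negative Binomial with variance T·α'·(β'+T)/β'² = 2·435·42/1600 = 1827/80.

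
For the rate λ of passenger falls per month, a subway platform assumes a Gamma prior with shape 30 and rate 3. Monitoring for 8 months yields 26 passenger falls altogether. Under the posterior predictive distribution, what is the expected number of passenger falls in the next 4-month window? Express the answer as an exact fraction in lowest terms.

224/11

Total count 26 over total exposure 8 months.
Posterior: α' = 30 + 26 = 56, β' = 3 + 8 = 11.
Predictive mean over a 4-month window = T·E[λ|data] = 4·56/11 = 224/11.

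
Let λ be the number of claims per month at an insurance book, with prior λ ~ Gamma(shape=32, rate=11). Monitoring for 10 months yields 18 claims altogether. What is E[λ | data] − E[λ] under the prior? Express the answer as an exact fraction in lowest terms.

Total count 18 over total exposure 10 months.
Gamma(α, β) with Poisson data over total exposure Σt gives posterior Gamma(α+Σx, β+Σt) = Gamma(50, 21).
Posterior mean = 50/21 = 50/21; prior mean = 32/11 = 32/11. Difference = 50/21 − 32/11 = -122/231.

-122/231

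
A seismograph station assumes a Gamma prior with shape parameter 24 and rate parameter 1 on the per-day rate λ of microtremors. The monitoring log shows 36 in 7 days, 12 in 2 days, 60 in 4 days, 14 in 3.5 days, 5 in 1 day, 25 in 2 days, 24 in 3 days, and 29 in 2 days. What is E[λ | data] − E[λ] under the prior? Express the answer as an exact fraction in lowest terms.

-766/51

Total count: 36 + 12 + 60 + 14 + 5 + 25 + 24 + 29 = 205.
Total exposure: 7 + 2 + 4 + 3.5 + 1 + 2 + 3 + 2 = 24.5 days.
Posterior: α' = 24 + 205 = 229, β' = 1 + 24.5 = 51/2.
Posterior mean = 229/(51/2) = 458/51; prior mean = 24/1 = 24. Difference = 458/51 − 24 = -766/51.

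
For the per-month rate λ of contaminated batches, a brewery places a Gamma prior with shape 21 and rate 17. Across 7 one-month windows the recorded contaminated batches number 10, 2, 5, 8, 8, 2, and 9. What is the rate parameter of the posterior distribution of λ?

24

Total count: 10 + 2 + 5 + 8 + 8 + 2 + 9 = 44.
Total exposure: 7 months.
By Gamma–Poisson conjugacy, the posterior is Gamma(α + Σx, β + Σt) = Gamma(21 + 44, 17 + 7) = Gamma(65, 24).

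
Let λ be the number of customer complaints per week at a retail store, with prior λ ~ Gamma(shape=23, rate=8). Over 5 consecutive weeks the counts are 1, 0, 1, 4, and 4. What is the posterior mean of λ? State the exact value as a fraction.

Total count: 1 + 0 + 1 + 4 + 4 = 10.
Total exposure: 5 weeks.
Posterior: α' = 23 + 10 = 33, β' = 8 + 5 = 13.
Posterior mean = α'/β' = 33/13.

33/13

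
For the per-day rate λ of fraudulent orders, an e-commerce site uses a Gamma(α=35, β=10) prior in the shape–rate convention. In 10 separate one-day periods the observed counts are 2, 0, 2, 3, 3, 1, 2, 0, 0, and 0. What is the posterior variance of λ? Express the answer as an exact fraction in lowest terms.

Total count: 2 + 0 + 2 + 3 + 3 + 1 + 2 + 0 + 0 + 0 = 13.
Total exposure: 10 days.
By Gamma–Poisson conjugacy, the posterior is Gamma(α + Σx, β + Σt) = Gamma(35 + 13, 10 + 10) = Gamma(48, 20).
Posterior variance = α'/β'² = 48/400 = 3/25.

3/25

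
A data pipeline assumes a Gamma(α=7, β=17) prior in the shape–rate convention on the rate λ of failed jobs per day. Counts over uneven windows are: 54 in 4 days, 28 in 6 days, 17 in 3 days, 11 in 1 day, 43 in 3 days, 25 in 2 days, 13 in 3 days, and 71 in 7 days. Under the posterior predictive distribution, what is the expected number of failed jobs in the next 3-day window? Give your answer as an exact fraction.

807/46

Total count: 54 + 28 + 17 + 11 + 43 + 25 + 13 + 71 = 262.
Total exposure: 4 + 6 + 3 + 1 + 3 + 2 + 3 + 7 = 29 days.
The Gamma prior is conjugate for the Poisson rate, so λ | data ~ Gamma(7+262, 17+29) = Gamma(269, 46).
Predictive mean over a 3-day window = T·E[λ|data] = 3·269/46 = 807/46.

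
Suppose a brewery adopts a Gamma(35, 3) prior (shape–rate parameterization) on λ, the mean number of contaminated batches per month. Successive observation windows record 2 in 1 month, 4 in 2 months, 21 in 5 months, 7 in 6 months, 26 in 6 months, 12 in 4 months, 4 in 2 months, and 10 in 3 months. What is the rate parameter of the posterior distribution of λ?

32

Total count: 2 + 4 + 21 + 7 + 26 + 12 + 4 + 10 = 86.
Total exposure: 1 + 2 + 5 + 6 + 6 + 4 + 2 + 3 = 29 months.
The Gamma prior is conjugate for the Poisson rate, so λ | data ~ Gamma(35+86, 3+29) = Gamma(121, 32).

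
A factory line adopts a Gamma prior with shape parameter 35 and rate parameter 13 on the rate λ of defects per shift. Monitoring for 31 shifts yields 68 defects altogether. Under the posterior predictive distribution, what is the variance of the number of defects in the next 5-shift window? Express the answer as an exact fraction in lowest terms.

25235/1936

Total count 68 over total exposure 31 shifts.
By Gamma–Poisson conjugacy, the posterior is Gamma(α + Σx, β + Σt) = Gamma(35 + 68, 13 + 31) = Gamma(103, 44).
The posterior predictive for a window of length T is Negative Binomial with variance T·α'·(β'+T)/β'² = 5·103·49/1936 = 25235/1936.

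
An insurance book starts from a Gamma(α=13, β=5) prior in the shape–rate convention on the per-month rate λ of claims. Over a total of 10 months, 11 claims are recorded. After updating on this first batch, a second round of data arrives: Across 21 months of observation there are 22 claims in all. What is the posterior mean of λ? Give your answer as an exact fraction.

Total count 11 over total exposure 10 months.
After the first batch: Gamma(13 + 11, 5 + 10) = Gamma(24, 15).
Total count 22 over total exposure 21 months.
After the second batch: Gamma(24 + 22, 15 + 21) = Gamma(46, 36).
Posterior mean = α'/β' = 46/36 = 23/18.

23/18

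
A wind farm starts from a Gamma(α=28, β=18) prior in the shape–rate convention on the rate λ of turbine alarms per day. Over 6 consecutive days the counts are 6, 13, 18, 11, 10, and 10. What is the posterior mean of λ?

4

Total count: 6 + 13 + 18 + 11 + 10 + 10 = 68.
Total exposure: 6 days.
Gamma(α, β) with Poisson data over total exposure Σt gives posterior Gamma(α+Σx, β+Σt) = Gamma(96, 24).
Posterior mean = α'/β' = 96/24 = 4.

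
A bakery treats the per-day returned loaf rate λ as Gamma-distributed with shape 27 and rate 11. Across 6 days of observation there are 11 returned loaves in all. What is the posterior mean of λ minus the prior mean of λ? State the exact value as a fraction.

-41/187

Total count 11 over total exposure 6 days.
Posterior: α' = 27 + 11 = 38, β' = 11 + 6 = 17.
Posterior mean = 38/17 = 38/17; prior mean = 27/11 = 27/11. Difference = 38/17 − 27/11 = -41/187.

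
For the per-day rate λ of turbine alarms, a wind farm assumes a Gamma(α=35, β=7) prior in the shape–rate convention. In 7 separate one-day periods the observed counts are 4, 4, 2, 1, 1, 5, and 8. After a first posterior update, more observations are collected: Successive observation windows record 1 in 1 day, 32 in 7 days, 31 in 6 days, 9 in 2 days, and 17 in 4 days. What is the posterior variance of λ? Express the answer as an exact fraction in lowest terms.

75/578

Total count: 4 + 4 + 2 + 1 + 1 + 5 + 8 = 25.
Total exposure: 7 days.
After the first batch: Gamma(35 + 25, 7 + 7) = Gamma(60, 14).
Total count: 1 + 32 + 31 + 9 + 17 = 90.
Total exposure: 1 + 7 + 6 + 2 + 4 = 20 days.
After the second batch: Gamma(60 + 90, 14 + 20) = Gamma(150, 34).
Posterior variance = α'/β'² = 150/1156 = 75/578.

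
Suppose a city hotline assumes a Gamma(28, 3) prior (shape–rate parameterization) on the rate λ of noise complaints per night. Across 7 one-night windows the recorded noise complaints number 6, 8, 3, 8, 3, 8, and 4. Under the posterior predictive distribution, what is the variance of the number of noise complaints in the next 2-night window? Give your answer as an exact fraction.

408/25

Total count: 6 + 8 + 3 + 8 + 3 + 8 + 4 = 40.
Total exposure: 7 nights.
Gamma(α, β) with Poisson data over total exposure Σt gives posterior Gamma(α+Σx, β+Σt) = Gamma(68, 10).
The posterior predictive for a window of length T is Negative Binomial with variance T·α'·(β'+T)/β'² = 2·68·12/100 = 408/25.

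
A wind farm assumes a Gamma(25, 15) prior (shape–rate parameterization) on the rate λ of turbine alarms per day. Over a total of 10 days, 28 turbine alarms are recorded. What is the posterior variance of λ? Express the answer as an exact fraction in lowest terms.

53/625

Total count 28 over total exposure 10 days.
Gamma(α, β) with Poisson data over total exposure Σt gives posterior Gamma(α+Σx, β+Σt) = Gamma(53, 25).
Posterior variance = α'/β'² = 53/625.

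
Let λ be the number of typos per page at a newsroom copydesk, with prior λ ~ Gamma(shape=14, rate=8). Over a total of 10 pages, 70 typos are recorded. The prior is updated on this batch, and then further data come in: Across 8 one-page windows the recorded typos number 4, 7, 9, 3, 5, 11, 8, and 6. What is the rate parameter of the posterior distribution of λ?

Total count 70 over total exposure 10 pages.
After the first batch: Gamma(14 + 70, 8 + 10) = Gamma(84, 18).
Total count: 4 + 7 + 9 + 3 + 5 + 11 + 8 + 6 = 53.
Total exposure: 8 pages.
After the second batch: Gamma(84 + 53, 18 + 8) = Gamma(137, 26).

26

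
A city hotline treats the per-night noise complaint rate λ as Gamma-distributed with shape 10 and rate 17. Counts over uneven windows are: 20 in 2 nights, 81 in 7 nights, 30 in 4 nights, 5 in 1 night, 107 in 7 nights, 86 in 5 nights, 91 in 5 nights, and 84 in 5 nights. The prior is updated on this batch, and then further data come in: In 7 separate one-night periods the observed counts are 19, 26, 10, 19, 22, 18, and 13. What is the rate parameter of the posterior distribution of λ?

Total count: 20 + 81 + 30 + 5 + 107 + 86 + 91 + 84 = 504.
Total exposure: 2 + 7 + 4 + 1 + 7 + 5 + 5 + 5 = 36 nights.
After the first batch: Gamma(10 + 504, 17 + 36) = Gamma(514, 53).
Total count: 19 + 26 + 10 + 19 + 22 + 18 + 13 = 127.
Total exposure: 7 nights.
After the second batch: Gamma(514 + 127, 53 + 7) = Gamma(641, 60).

60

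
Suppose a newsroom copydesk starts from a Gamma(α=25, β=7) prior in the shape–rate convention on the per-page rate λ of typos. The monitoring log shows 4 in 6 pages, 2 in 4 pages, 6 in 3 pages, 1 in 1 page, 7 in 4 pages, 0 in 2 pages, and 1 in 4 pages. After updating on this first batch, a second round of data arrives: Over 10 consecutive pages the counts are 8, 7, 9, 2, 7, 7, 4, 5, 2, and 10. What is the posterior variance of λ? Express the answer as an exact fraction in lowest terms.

107/1681

Total count: 4 + 2 + 6 + 1 + 7 + 0 + 1 = 21.
Total exposure: 6 + 4 + 3 + 1 + 4 + 2 + 4 = 24 pages.
After the first batch: Gamma(25 + 21, 7 + 24) = Gamma(46, 31).
Total count: 8 + 7 + 9 + 2 + 7 + 7 + 4 + 5 + 2 + 10 = 61.
Total exposure: 10 pages.
After the second batch: Gamma(46 + 61, 31 + 10) = Gamma(107, 41).
Posterior variance = α'/β'² = 107/1681.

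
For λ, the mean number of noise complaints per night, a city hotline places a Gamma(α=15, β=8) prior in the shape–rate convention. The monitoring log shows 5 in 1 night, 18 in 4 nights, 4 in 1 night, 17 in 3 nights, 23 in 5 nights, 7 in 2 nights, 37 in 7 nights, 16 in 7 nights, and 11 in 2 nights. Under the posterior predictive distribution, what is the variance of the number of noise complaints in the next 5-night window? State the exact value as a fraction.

Total count: 5 + 18 + 4 + 17 + 23 + 7 + 37 + 16 + 11 = 138.
Total exposure: 1 + 4 + 1 + 3 + 5 + 2 + 7 + 7 + 2 = 32 nights.
The Gamma prior is conjugate for the Poisson rate, so λ | data ~ Gamma(15+138, 8+32) = Gamma(153, 40).
The posterior predictive for a window of length T is Negative Binomial with variance T·α'·(β'+T)/β'² = 5·153·45/1600 = 1377/64.

1377/64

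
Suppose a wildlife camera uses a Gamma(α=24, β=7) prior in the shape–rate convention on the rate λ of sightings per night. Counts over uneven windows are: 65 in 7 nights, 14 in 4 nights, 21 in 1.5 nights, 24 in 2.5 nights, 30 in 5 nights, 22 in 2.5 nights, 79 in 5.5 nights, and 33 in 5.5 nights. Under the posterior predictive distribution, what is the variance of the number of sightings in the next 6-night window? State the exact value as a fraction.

Total count: 65 + 14 + 21 + 24 + 30 + 22 + 79 + 33 = 288.
Total exposure: 7 + 4 + 1.5 + 2.5 + 5 + 2.5 + 5.5 + 5.5 = 33.5 nights.
Posterior: α' = 24 + 288 = 312, β' = 7 + 33.5 = 81/2.
The posterior predictive for a window of length T is Negative Binomial with variance T·α'·(β'+T)/β'² = 6·312·(93/2)/(6561/4) = 12896/243.

12896/243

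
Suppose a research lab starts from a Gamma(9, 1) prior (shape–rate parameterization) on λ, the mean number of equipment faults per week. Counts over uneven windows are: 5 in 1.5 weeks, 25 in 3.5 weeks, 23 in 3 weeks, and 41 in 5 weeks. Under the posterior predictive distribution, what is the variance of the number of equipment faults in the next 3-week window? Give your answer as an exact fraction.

5253/196

Total count: 5 + 25 + 23 + 41 = 94.
Total exposure: 1.5 + 3.5 + 3 + 5 = 13 weeks.
Gamma(α, β) with Poisson data over total exposure Σt gives posterior Gamma(α+Σx, β+Σt) = Gamma(103, 14).
The posterior predictive for a window of length T is Negative Binomial with variance T·α'·(β'+T)/β'² = 3·103·17/196 = 5253/196.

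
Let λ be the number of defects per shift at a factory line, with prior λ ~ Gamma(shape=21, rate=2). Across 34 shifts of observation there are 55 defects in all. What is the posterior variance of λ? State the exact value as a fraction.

19/324

Total count 55 over total exposure 34 shifts.
Posterior: α' = 21 + 55 = 76, β' = 2 + 34 = 36.
Posterior variance = α'/β'² = 76/1296 = 19/324.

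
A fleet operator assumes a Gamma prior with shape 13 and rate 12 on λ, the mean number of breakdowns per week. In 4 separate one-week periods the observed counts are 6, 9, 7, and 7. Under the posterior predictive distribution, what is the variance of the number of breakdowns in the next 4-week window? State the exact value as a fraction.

Total count: 6 + 9 + 7 + 7 = 29.
Total exposure: 4 weeks.
Conjugate update: add total count to the shape and total exposure to the rate, giving Gamma(42, 16).
The posterior predictive for a window of length T is Negative Binomial with variance T·α'·(β'+T)/β'² = 4·42·20/256 = 105/8.

105/8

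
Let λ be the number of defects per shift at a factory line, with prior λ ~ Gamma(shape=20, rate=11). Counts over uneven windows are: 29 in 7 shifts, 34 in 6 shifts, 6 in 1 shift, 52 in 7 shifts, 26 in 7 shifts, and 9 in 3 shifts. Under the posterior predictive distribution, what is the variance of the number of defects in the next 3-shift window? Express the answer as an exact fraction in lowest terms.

Total count: 29 + 34 + 6 + 52 + 26 + 9 = 156.
Total exposure: 7 + 6 + 1 + 7 + 7 + 3 = 31 shifts.
Gamma(α, β) with Poisson data over total exposure Σt gives posterior Gamma(α+Σx, β+Σt) = Gamma(176, 42).
The posterior predictive for a window of length T is Negative Binomial with variance T·α'·(β'+T)/β'² = 3·176·45/1764 = 660/49.

660/49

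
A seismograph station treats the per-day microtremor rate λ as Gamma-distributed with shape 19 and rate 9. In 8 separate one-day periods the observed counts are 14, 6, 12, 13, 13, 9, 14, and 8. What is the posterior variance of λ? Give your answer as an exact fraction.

Total count: 14 + 6 + 12 + 13 + 13 + 9 + 14 + 8 = 89.
Total exposure: 8 days.
The Gamma prior is conjugate for the Poisson rate, so λ | data ~ Gamma(19+89, 9+8) = Gamma(108, 17).
Posterior variance = α'/β'² = 108/289.

108/289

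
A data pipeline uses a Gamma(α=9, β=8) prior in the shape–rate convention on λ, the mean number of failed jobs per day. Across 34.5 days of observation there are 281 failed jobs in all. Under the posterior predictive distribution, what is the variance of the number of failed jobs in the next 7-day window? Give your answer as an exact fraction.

Total count 281 over total exposure 34.5 days.
By Gamma–Poisson conjugacy, the posterior is Gamma(α + Σx, β + Σt) = Gamma(9 + 281, 8 + 34.5) = Gamma(290, 85/2).
The posterior predictive for a window of length T is Negative Binomial with variance T·α'·(β'+T)/β'² = 7·290·(99/2)/(7225/4) = 80388/1445.

80388/1445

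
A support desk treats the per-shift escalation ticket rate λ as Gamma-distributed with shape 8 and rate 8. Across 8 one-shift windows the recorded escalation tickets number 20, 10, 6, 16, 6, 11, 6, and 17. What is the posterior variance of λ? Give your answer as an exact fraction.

Total count: 20 + 10 + 6 + 16 + 6 + 11 + 6 + 17 = 92.
Total exposure: 8 shifts.
By Gamma–Poisson conjugacy, the posterior is Gamma(α + Σx, β + Σt) = Gamma(8 + 92, 8 + 8) = Gamma(100, 16).
Posterior variance = α'/β'² = 100/256 = 25/64.

25/64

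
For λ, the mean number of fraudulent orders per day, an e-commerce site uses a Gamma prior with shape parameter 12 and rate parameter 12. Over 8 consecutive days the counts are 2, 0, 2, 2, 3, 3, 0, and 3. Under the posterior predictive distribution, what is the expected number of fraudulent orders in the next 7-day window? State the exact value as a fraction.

Total count: 2 + 0 + 2 + 2 + 3 + 3 + 0 + 3 = 15.
Total exposure: 8 days.
By Gamma–Poisson conjugacy, the posterior is Gamma(α + Σx, β + Σt) = Gamma(12 + 15, 12 + 8) = Gamma(27, 20).
Predictive mean over a 7-day window = T·E[λ|data] = 7·27/20 = 189/20.

189/20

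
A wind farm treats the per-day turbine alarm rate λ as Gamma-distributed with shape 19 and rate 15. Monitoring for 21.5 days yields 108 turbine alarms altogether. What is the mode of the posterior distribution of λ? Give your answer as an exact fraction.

252/73

Total count 108 over total exposure 21.5 days.
Posterior: α' = 19 + 108 = 127, β' = 15 + 21.5 = 73/2.
Posterior mode = (α'−1)/β' = 126/(73/2) = 252/73.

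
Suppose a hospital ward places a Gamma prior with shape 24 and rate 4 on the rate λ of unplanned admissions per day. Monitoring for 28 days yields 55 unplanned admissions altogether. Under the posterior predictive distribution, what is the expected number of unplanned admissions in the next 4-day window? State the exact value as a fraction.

79/8

Total count 55 over total exposure 28 days.
By Gamma–Poisson conjugacy, the posterior is Gamma(α + Σx, β + Σt) = Gamma(24 + 55, 4 + 28) = Gamma(79, 32).
Predictive mean over a 4-day window = T·E[λ|data] = 4·79/32 = 79/8.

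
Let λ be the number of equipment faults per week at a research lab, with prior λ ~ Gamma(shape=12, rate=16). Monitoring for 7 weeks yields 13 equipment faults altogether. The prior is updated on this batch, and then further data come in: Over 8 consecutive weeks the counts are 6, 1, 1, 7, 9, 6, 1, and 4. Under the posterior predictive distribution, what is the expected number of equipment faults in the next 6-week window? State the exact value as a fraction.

360/31

Total count 13 over total exposure 7 weeks.
After the first batch: Gamma(12 + 13, 16 + 7) = Gamma(25, 23).
Total count: 6 + 1 + 1 + 7 + 9 + 6 + 1 + 4 = 35.
Total exposure: 8 weeks.
After the second batch: Gamma(25 + 35, 23 + 8) = Gamma(60, 31).
Predictive mean over a 6-week window = T·E[λ|data] = 6·60/31 = 360/31.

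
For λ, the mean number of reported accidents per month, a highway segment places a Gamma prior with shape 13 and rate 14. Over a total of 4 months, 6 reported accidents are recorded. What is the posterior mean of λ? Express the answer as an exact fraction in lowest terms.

19/18

Total count 6 over total exposure 4 months.
Conjugate update: add total count to the shape and total exposure to the rate, giving Gamma(19, 18).
Posterior mean = α'/β' = 19/18.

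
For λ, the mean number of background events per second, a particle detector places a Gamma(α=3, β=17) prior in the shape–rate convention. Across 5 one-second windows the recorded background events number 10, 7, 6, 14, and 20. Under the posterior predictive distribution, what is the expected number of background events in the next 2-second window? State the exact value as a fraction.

Total count: 10 + 7 + 6 + 14 + 20 = 57.
Total exposure: 5 seconds.
Gamma(α, β) with Poisson data over total exposure Σt gives posterior Gamma(α+Σx, β+Σt) = Gamma(60, 22).
Predictive mean over a 2-second window = T·E[λ|data] = 2·60/22 = 60/11.

60/11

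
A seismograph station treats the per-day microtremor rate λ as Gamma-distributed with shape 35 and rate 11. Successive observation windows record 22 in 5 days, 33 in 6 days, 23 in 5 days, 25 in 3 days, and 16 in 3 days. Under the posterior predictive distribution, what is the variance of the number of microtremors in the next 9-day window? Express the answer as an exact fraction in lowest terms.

588/11

Total count: 22 + 33 + 23 + 25 + 16 = 119.
Total exposure: 5 + 6 + 5 + 3 + 3 = 22 days.
Conjugate update: add total count to the shape and total exposure to the rate, giving Gamma(154, 33).
The posterior predictive for a window of length T is Negative Binomial with variance T·α'·(β'+T)/β'² = 9·154·42/1089 = 588/11.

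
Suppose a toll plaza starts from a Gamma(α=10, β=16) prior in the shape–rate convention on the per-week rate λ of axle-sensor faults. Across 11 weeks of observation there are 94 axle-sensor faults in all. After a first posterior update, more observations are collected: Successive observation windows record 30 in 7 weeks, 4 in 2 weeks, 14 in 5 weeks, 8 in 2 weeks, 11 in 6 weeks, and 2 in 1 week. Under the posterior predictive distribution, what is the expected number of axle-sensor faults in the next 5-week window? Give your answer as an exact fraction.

173/10

Total count 94 over total exposure 11 weeks.
After the first batch: Gamma(10 + 94, 16 + 11) = Gamma(104, 27).
Total count: 30 + 4 + 14 + 8 + 11 + 2 = 69.
Total exposure: 7 + 2 + 5 + 2 + 6 + 1 = 23 weeks.
After the second batch: Gamma(104 + 69, 27 + 23) = Gamma(173, 50).
Predictive mean over a 5-week window = T·E[λ|data] = 5·173/50 = 173/10.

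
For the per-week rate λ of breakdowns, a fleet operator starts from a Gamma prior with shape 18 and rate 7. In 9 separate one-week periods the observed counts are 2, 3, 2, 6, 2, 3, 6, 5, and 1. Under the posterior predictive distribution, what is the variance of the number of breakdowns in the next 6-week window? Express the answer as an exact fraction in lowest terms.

Total count: 2 + 3 + 2 + 6 + 2 + 3 + 6 + 5 + 1 = 30.
Total exposure: 9 weeks.
The Gamma prior is conjugate for the Poisson rate, so λ | data ~ Gamma(18+30, 7+9) = Gamma(48, 16).
The posterior predictive for a window of length T is Negative Binomial with variance T·α'·(β'+T)/β'² = 6·48·22/256 = 99/4.

99/4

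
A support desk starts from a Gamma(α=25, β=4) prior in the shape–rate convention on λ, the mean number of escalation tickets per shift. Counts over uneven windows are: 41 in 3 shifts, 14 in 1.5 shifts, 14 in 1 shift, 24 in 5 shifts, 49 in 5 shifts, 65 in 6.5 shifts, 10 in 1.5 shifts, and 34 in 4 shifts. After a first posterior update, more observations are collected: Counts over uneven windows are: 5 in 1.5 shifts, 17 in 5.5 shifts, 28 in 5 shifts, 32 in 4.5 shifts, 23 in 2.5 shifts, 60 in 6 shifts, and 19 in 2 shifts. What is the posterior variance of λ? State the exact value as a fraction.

Total count: 41 + 14 + 14 + 24 + 49 + 65 + 10 + 34 = 251.
Total exposure: 3 + 1.5 + 1 + 5 + 5 + 6.5 + 1.5 + 4 = 27.5 shifts.
After the first batch: Gamma(25 + 251, 4 + 27.5) = Gamma(276, 63/2).
Total count: 5 + 17 + 28 + 32 + 23 + 60 + 19 = 184.
Total exposure: 1.5 + 5.5 + 5 + 4.5 + 2.5 + 6 + 2 = 27 shifts.
After the second batch: Gamma(276 + 184, 63/2 + 27) = Gamma(460, 117/2).
Posterior variance = α'/β'² = 460/(13689/4) = 1840/13689.

1840/13689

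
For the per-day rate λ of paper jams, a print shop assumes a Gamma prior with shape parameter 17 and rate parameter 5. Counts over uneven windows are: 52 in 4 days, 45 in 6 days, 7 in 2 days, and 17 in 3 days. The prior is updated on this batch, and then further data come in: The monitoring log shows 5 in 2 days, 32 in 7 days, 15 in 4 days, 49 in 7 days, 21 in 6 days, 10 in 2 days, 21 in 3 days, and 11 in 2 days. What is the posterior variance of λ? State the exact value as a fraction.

302/2809

Total count: 52 + 45 + 7 + 17 = 121.
Total exposure: 4 + 6 + 2 + 3 = 15 days.
After the first batch: Gamma(17 + 121, 5 + 15) = Gamma(138, 20).
Total count: 5 + 32 + 15 + 49 + 21 + 10 + 21 + 11 = 164.
Total exposure: 2 + 7 + 4 + 7 + 6 + 2 + 3 + 2 = 33 days.
After the second batch: Gamma(138 + 164, 20 + 33) = Gamma(302, 53).
Posterior variance = α'/β'² = 302/2809.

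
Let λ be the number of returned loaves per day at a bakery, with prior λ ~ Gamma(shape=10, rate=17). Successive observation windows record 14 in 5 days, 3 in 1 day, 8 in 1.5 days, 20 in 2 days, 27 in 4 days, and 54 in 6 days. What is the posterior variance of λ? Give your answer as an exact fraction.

544/5329

Total count: 14 + 3 + 8 + 20 + 27 + 54 = 126.
Total exposure: 5 + 1 + 1.5 + 2 + 4 + 6 = 19.5 days.
Posterior: α' = 10 + 126 = 136, β' = 17 + 19.5 = 73/2.
Posterior variance = α'/β'² = 136/(5329/4) = 544/5329.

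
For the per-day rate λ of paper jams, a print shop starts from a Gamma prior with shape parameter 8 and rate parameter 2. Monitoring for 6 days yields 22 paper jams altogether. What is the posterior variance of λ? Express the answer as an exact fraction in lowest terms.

Total count 22 over total exposure 6 days.
Conjugate update: add total count to the shape and total exposure to the rate, giving Gamma(30, 8).
Posterior variance = α'/β'² = 30/64 = 15/32.

15/32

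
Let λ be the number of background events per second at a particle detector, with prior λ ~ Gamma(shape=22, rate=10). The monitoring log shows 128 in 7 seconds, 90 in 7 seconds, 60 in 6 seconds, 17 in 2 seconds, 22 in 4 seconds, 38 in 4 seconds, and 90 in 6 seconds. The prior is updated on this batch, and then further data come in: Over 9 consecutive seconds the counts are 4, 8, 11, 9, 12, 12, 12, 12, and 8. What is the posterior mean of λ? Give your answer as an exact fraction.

111/11

Total count: 128 + 90 + 60 + 17 + 22 + 38 + 90 = 445.
Total exposure: 7 + 7 + 6 + 2 + 4 + 4 + 6 = 36 seconds.
After the first batch: Gamma(22 + 445, 10 + 36) = Gamma(467, 46).
Total count: 4 + 8 + 11 + 9 + 12 + 12 + 12 + 12 + 8 = 88.
Total exposure: 9 seconds.
After the second batch: Gamma(467 + 88, 46 + 9) = Gamma(555, 55).
Posterior mean = α'/β' = 555/55 = 111/11.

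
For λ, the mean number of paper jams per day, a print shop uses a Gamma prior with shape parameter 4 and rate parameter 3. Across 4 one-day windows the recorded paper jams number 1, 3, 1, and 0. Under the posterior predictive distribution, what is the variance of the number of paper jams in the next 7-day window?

18

Total count: 1 + 3 + 1 + 0 = 5.
Total exposure: 4 days.
Posterior: α' = 4 + 5 = 9, β' = 3 + 4 = 7.
The posterior predictive for a window of length T is Negative Binomial with variance T·α'·(β'+T)/β'² = 7·9·14/49 = 18.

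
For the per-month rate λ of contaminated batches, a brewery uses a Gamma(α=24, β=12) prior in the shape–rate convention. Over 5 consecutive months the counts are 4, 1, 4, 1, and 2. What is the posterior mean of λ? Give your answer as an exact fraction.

36/17

Total count: 4 + 1 + 4 + 1 + 2 = 12.
Total exposure: 5 months.
Conjugate update: add total count to the shape and total exposure to the rate, giving Gamma(36, 17).
Posterior mean = α'/β' = 36/17.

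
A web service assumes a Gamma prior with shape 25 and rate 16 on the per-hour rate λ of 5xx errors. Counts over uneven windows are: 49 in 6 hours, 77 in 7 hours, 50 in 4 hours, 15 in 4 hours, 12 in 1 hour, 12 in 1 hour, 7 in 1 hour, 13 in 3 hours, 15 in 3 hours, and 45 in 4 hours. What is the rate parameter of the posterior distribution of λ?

50

Total count: 49 + 77 + 50 + 15 + 12 + 12 + 7 + 13 + 15 + 45 = 295.
Total exposure: 6 + 7 + 4 + 4 + 1 + 1 + 1 + 3 + 3 + 4 = 34 hours.
Conjugate update: add total count to the shape and total exposure to the rate, giving Gamma(320, 50).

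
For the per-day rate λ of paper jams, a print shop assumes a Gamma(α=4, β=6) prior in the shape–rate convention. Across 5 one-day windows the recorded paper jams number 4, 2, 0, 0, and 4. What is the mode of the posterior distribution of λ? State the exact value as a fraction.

Total count: 4 + 2 + 0 + 0 + 4 = 10.
Total exposure: 5 days.
The Gamma prior is conjugate for the Poisson rate, so λ | data ~ Gamma(4+10, 6+5) = Gamma(14, 11).
Posterior mode = (α'−1)/β' = 13/11.

13/11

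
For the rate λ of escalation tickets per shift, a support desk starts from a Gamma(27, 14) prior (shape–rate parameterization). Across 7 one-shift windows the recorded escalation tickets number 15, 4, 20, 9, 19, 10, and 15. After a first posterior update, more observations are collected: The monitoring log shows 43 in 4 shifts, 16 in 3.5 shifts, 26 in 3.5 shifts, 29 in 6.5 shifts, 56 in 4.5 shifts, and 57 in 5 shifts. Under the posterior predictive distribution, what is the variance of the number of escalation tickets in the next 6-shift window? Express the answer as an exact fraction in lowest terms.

1557/32

Total count: 15 + 4 + 20 + 9 + 19 + 10 + 15 = 92.
Total exposure: 7 shifts.
After the first batch: Gamma(27 + 92, 14 + 7) = Gamma(119, 21).
Total count: 43 + 16 + 26 + 29 + 56 + 57 = 227.
Total exposure: 4 + 3.5 + 3.5 + 6.5 + 4.5 + 5 = 27 shifts.
After the second batch: Gamma(119 + 227, 21 + 27) = Gamma(346, 48).
The posterior predictive for a window of length T is Negative Binomial with variance T·α'·(β'+T)/β'² = 6·346·54/2304 = 1557/32.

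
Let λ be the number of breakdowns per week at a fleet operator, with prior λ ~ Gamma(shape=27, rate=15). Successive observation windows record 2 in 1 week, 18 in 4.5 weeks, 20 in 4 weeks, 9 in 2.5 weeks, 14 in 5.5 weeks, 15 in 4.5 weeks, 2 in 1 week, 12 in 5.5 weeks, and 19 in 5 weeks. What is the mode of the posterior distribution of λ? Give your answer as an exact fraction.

Total count: 2 + 18 + 20 + 9 + 14 + 15 + 2 + 12 + 19 = 111.
Total exposure: 1 + 4.5 + 4 + 2.5 + 5.5 + 4.5 + 1 + 5.5 + 5 = 33.5 weeks.
By Gamma–Poisson conjugacy, the posterior is Gamma(α + Σx, β + Σt) = Gamma(27 + 111, 15 + 33.5) = Gamma(138, 97/2).
Posterior mode = (α'−1)/β' = 137/(97/2) = 274/97.

274/97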